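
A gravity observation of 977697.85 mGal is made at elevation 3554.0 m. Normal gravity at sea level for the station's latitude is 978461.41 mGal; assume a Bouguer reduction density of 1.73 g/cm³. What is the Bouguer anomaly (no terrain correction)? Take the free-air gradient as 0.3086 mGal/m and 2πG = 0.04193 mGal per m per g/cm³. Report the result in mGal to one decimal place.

75.4

Free-air correction = 0.3086 × 3554.0 = 1096.76 mGal
Free-air anomaly = 977697.85 − 978461.41 + (1096.76) = 333.20 mGal
Bouguer slab correction = 0.04193 × 1.73 × 3554.0 = 257.80 mGal
Simple Bouguer anomaly = 333.20 − (257.80) = 75.40 mGal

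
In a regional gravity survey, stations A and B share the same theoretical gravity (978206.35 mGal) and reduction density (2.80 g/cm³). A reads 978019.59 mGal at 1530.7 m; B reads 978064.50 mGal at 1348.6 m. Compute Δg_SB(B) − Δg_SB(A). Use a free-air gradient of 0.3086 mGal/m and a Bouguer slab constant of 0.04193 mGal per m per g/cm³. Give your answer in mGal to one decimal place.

10.1

Δg_SB(A) = 978019.59 − 978206.35 + 0.3086×1530.7 − 0.04193×2.80×1530.7 = 105.90 mGal
Δg_SB(B) = 978064.50 − 978206.35 + 0.3086×1348.6 − 0.04193×2.80×1348.6 = 116.00 mGal
Difference = 116.00 − (105.90) = 10.10 mGal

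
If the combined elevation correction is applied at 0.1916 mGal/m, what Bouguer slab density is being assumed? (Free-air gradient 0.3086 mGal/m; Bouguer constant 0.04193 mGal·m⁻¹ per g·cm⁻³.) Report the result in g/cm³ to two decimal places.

2.79

0.1916 = 0.3086 − 0.04193 × ρ
ρ = (0.3086 − 0.1916) / 0.04193 = 2.79 g/cm³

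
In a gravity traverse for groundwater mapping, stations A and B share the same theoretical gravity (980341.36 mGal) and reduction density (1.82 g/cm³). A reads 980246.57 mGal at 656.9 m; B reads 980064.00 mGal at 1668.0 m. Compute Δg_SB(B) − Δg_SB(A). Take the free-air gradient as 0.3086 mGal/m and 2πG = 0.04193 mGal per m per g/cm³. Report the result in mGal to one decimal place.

52.3

Δg_SB(A) = 980246.57 − 980341.36 + 0.3086×656.9 − 0.04193×1.82×656.9 = 57.80 mGal
Δg_SB(B) = 980064.00 − 980341.36 + 0.3086×1668.0 − 0.04193×1.82×1668.0 = 110.10 mGal
Difference = 110.10 − (57.80) = 52.30 mGal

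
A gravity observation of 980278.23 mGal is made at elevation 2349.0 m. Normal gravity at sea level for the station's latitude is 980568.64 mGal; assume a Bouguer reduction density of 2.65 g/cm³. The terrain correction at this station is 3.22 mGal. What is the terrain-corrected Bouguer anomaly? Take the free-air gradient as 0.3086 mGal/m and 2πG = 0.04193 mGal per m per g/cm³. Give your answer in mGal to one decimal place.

176.7

Free-air correction = 0.3086 × 2349.0 = 724.90 mGal
Free-air anomaly = 980278.23 − 980568.64 + (724.90) = 434.49 mGal
Bouguer slab correction = 0.04193 × 2.65 × 2349.0 = 261.01 mGal
Simple Bouguer anomaly = 434.49 − (261.01) = 173.48 mGal
Complete Bouguer anomaly = 173.48 + 3.22 = 176.70 mGal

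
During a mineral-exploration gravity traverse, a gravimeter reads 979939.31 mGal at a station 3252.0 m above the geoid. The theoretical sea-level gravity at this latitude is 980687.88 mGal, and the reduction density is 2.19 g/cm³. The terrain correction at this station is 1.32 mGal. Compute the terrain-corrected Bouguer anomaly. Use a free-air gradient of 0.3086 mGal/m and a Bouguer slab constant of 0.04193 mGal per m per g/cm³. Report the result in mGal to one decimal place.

Free-air correction = 0.3086 × 3252.0 = 1003.57 mGal
Free-air anomaly = 979939.31 − 980687.88 + (1003.57) = 255.00 mGal
Bouguer slab correction = 0.04193 × 2.19 × 3252.0 = 298.62 mGal
Simple Bouguer anomaly = 255.00 − (298.62) = -43.62 mGal
Complete Bouguer anomaly = -43.62 + 1.32 = -42.30 mGal

-42.3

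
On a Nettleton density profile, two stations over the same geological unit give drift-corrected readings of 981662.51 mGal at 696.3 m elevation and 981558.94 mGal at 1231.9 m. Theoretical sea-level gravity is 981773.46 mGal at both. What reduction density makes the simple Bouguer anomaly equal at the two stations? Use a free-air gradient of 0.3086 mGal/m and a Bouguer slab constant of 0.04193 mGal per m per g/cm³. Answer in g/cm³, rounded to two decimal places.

Δg_obs = 981558.94 − 981662.51 = -103.57 mGal over Δh = 1231.9 − 696.3 = 535.6 m
Equal Bouguer anomalies ⇒ Δg_obs + (0.3086 − 0.04193ρ)·Δh = 0
0.3086 − 0.04193ρ = −Δg_obs/Δh = 0.19337
ρ = (0.3086 − 0.19337) / 0.04193 = 2.75 g/cm³

2.75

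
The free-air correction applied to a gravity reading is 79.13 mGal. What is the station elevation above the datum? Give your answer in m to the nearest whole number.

h = 79.13 / 0.3086 = 256.42 m

256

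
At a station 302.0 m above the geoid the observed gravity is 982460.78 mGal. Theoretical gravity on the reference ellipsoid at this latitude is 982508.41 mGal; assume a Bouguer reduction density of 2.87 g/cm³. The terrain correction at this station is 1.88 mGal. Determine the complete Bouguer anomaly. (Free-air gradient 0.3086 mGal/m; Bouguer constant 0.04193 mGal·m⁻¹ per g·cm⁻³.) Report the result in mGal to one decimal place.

11.1

Free-air correction = 0.3086 × 302.0 = 93.20 mGal
Free-air anomaly = 982460.78 − 982508.41 + (93.20) = 45.57 mGal
Bouguer slab correction = 0.04193 × 2.87 × 302.0 = 36.34 mGal
Simple Bouguer anomaly = 45.57 − (36.34) = 9.23 mGal
Complete Bouguer anomaly = 9.23 + 1.88 = 11.11 mGal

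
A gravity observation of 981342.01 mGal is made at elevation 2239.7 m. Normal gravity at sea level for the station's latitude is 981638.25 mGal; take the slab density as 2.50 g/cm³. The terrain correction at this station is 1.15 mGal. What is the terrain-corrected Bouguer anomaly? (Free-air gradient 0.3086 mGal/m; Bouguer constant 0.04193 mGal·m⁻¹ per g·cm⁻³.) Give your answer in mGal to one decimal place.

Free-air correction = 0.3086 × 2239.7 = 691.17 mGal
Free-air anomaly = 981342.01 − 981638.25 + (691.17) = 394.93 mGal
Bouguer slab correction = 0.04193 × 2.50 × 2239.7 = 234.78 mGal
Simple Bouguer anomaly = 394.93 − (234.78) = 160.15 mGal
Complete Bouguer anomaly = 160.15 + 1.15 = 161.30 mGal

161.3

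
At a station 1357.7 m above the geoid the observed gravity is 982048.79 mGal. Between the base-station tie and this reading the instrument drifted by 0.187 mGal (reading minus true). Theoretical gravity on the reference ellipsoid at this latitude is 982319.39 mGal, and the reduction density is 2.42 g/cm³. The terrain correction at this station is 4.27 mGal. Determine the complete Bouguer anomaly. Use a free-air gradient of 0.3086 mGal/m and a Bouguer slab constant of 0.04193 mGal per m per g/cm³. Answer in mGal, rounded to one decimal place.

Drift-corrected reading = 982048.79 − (0.187) = 982048.603 mGal
Free-air correction = 0.3086 × 1357.7 = 418.99 mGal
Free-air anomaly = 982048.603 − 982319.39 + (418.99) = 148.203 mGal
Bouguer slab correction = 0.04193 × 2.42 × 1357.7 = 137.77 mGal
Simple Bouguer anomaly = 148.203 − (137.77) = 10.433 mGal
Complete Bouguer anomaly = 10.433 + 4.27 = 14.703 mGal

14.7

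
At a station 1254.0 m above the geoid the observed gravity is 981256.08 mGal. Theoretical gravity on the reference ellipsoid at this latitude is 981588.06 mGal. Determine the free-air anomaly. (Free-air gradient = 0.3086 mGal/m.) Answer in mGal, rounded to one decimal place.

55.0

Free-air correction = 0.3086 × 1254.0 = 386.98 mGal
Free-air anomaly = 981256.08 − 981588.06 + (386.98) = 55.00 mGal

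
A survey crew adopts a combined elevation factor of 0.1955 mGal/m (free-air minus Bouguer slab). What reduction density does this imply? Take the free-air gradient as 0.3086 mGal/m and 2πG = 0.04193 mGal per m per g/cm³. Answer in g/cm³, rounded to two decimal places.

2.70

0.1955 = 0.3086 − 0.04193 × ρ
ρ = (0.3086 − 0.1955) / 0.04193 = 2.70 g/cm³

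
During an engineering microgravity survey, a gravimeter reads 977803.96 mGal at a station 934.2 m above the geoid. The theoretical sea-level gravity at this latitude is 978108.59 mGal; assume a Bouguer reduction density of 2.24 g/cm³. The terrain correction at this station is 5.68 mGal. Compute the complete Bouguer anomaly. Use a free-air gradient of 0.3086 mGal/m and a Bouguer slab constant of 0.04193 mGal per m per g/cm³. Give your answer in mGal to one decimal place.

Free-air correction = 0.3086 × 934.2 = 288.29 mGal
Free-air anomaly = 977803.96 − 978108.59 + (288.29) = -16.34 mGal
Bouguer slab correction = 0.04193 × 2.24 × 934.2 = 87.74 mGal
Simple Bouguer anomaly = -16.34 − (87.74) = -104.08 mGal
Complete Bouguer anomaly = -104.08 + 5.68 = -98.40 mGal

-98.4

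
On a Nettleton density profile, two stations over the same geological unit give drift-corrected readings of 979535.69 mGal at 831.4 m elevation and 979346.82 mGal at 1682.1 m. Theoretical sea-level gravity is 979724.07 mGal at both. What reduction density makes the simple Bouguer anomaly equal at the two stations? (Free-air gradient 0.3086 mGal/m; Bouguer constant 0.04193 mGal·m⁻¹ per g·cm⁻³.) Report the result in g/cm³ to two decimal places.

Δg_obs = 979346.82 − 979535.69 = -188.87 mGal over Δh = 1682.1 − 831.4 = 850.7 m
Equal Bouguer anomalies ⇒ Δg_obs + (0.3086 − 0.04193ρ)·Δh = 0
0.3086 − 0.04193ρ = −Δg_obs/Δh = 0.22202
ρ = (0.3086 − 0.22202) / 0.04193 = 2.06 g/cm³

2.06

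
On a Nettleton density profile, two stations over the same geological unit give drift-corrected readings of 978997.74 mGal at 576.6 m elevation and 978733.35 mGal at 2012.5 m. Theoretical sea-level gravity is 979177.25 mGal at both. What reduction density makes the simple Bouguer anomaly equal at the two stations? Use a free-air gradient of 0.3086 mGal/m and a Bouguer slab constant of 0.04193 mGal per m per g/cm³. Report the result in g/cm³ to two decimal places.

Δg_obs = 978733.35 − 978997.74 = -264.39 mGal over Δh = 2012.5 − 576.6 = 1435.9 m
Equal Bouguer anomalies ⇒ Δg_obs + (0.3086 − 0.04193ρ)·Δh = 0
0.3086 − 0.04193ρ = −Δg_obs/Δh = 0.18413
ρ = (0.3086 − 0.18413) / 0.04193 = 2.97 g/cm³

2.97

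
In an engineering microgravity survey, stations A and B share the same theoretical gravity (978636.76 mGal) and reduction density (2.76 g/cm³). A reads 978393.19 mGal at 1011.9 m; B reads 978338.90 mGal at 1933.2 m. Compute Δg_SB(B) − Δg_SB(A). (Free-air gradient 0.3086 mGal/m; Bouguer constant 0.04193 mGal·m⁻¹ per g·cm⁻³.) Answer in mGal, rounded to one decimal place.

Δg_SB(A) = 978393.19 − 978636.76 + 0.3086×1011.9 − 0.04193×2.76×1011.9 = -48.40 mGal
Δg_SB(B) = 978338.90 − 978636.76 + 0.3086×1933.2 − 0.04193×2.76×1933.2 = 75.00 mGal
Difference = 75.00 − (-48.40) = 123.40 mGal

123.4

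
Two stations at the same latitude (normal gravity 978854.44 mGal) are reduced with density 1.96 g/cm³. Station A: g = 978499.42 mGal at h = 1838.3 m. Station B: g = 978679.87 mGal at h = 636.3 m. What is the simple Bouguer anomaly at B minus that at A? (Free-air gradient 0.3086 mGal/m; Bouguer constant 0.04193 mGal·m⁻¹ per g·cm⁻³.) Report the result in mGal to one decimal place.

-91.7

Δg_SB(A) = 978499.42 − 978854.44 + 0.3086×1838.3 − 0.04193×1.96×1838.3 = 61.20 mGal
Δg_SB(B) = 978679.87 − 978854.44 + 0.3086×636.3 − 0.04193×1.96×636.3 = -30.50 mGal
Difference = -30.50 − (61.20) = -91.70 mGal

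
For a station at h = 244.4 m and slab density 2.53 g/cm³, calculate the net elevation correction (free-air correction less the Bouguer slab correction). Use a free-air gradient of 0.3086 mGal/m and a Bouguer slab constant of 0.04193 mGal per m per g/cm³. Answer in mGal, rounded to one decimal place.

49.5

Combined gradient = 0.3086 − 0.04193 × 2.53 = 0.2025171 mGal/m
Combined elevation correction = 0.2025171 × 244.4 = 49.5 mGal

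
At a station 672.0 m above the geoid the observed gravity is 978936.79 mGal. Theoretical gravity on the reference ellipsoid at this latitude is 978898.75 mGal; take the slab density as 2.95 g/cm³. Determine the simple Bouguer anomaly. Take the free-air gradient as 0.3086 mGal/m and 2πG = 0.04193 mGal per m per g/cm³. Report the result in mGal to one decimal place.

Free-air correction = 0.3086 × 672.0 = 207.38 mGal
Free-air anomaly = 978936.79 − 978898.75 + (207.38) = 245.42 mGal
Bouguer slab correction = 0.04193 × 2.95 × 672.0 = 83.12 mGal
Simple Bouguer anomaly = 245.42 − (83.12) = 162.30 mGal

162.3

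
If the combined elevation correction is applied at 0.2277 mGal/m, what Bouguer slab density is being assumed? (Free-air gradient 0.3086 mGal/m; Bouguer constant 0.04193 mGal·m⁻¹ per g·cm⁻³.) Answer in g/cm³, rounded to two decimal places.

1.93

0.2277 = 0.3086 − 0.04193 × ρ
ρ = (0.3086 − 0.2277) / 0.04193 = 1.93 g/cm³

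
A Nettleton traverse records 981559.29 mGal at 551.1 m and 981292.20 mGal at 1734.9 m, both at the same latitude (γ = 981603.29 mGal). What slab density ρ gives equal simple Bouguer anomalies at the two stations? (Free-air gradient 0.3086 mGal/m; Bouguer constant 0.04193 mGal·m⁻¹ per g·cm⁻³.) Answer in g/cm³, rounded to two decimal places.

1.98

Δg_obs = 981292.20 − 981559.29 = -267.09 mGal over Δh = 1734.9 − 551.1 = 1183.8 m
Equal Bouguer anomalies ⇒ Δg_obs + (0.3086 − 0.04193ρ)·Δh = 0
0.3086 − 0.04193ρ = −Δg_obs/Δh = 0.22562
ρ = (0.3086 − 0.22562) / 0.04193 = 1.98 g/cm³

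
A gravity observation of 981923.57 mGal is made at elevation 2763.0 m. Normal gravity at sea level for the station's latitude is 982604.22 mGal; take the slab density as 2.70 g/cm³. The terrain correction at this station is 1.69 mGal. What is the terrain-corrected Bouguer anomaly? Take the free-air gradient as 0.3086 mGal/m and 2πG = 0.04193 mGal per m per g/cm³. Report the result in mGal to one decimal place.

Free-air correction = 0.3086 × 2763.0 = 852.66 mGal
Free-air anomaly = 981923.57 − 982604.22 + (852.66) = 172.01 mGal
Bouguer slab correction = 0.04193 × 2.70 × 2763.0 = 312.80 mGal
Simple Bouguer anomaly = 172.01 − (312.80) = -140.79 mGal
Complete Bouguer anomaly = -140.79 + 1.69 = -139.10 mGal

-139.1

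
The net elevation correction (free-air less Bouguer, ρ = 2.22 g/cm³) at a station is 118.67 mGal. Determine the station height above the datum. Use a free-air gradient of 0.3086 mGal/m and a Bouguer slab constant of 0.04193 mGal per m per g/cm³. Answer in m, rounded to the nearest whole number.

551

Combined gradient = 0.3086 − 0.04193 × 2.22 = 0.2155154 mGal/m
h = 118.67 / 0.2155154 = 550.63 m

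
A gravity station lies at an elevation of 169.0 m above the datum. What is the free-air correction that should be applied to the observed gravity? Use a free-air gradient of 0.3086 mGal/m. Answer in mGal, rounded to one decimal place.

52.2

Free-air correction = 0.3086 × 169.0 = 52.2 mGal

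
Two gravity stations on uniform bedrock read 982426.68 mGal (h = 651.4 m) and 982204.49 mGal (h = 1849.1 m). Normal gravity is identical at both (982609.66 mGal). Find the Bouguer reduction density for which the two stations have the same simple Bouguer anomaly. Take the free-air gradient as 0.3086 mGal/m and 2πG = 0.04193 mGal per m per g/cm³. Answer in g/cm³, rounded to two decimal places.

2.94

Δg_obs = 982204.49 − 982426.68 = -222.19 mGal over Δh = 1849.1 − 651.4 = 1197.7 m
Equal Bouguer anomalies ⇒ Δg_obs + (0.3086 − 0.04193ρ)·Δh = 0
0.3086 − 0.04193ρ = −Δg_obs/Δh = 0.18551
ρ = (0.3086 − 0.18551) / 0.04193 = 2.94 g/cm³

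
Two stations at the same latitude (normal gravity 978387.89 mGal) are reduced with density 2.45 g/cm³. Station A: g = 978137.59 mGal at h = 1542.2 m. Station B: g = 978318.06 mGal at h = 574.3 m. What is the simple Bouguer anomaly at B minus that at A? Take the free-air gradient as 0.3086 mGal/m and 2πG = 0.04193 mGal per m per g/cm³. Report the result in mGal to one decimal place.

-18.8

Δg_SB(A) = 978137.59 − 978387.89 + 0.3086×1542.2 − 0.04193×2.45×1542.2 = 67.20 mGal
Δg_SB(B) = 978318.06 − 978387.89 + 0.3086×574.3 − 0.04193×2.45×574.3 = 48.40 mGal
Difference = 48.40 − (67.20) = -18.80 mGal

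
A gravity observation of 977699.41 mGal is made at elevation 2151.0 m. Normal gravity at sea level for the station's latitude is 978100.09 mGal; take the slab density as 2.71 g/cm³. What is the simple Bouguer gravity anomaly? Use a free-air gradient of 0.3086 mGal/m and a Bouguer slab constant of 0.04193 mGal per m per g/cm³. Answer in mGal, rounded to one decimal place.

Free-air correction = 0.3086 × 2151.0 = 663.80 mGal
Free-air anomaly = 977699.41 − 978100.09 + (663.80) = 263.12 mGal
Bouguer slab correction = 0.04193 × 2.71 × 2151.0 = 244.42 mGal
Simple Bouguer anomaly = 263.12 − (244.42) = 18.70 mGal

18.7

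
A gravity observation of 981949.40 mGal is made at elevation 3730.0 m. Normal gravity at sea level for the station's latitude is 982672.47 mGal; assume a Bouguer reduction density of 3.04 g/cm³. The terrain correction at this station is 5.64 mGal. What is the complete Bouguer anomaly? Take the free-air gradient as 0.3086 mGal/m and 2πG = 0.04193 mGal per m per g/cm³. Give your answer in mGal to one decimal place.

Free-air correction = 0.3086 × 3730.0 = 1151.08 mGal
Free-air anomaly = 981949.40 − 982672.47 + (1151.08) = 428.01 mGal
Bouguer slab correction = 0.04193 × 3.04 × 3730.0 = 475.45 mGal
Simple Bouguer anomaly = 428.01 − (475.45) = -47.44 mGal
Complete Bouguer anomaly = -47.44 + 5.64 = -41.80 mGal

-41.8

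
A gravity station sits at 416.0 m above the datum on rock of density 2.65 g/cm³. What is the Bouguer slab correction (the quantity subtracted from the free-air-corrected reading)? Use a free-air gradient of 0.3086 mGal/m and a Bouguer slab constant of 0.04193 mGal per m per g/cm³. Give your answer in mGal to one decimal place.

Bouguer slab correction = 0.04193 × 2.65 × 416.0 = 46.2 mGal

46.2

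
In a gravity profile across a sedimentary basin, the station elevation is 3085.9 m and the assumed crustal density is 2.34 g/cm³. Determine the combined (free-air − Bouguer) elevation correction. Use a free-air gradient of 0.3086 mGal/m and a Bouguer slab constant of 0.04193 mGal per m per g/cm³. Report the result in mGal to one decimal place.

649.5

Combined gradient = 0.3086 − 0.04193 × 2.34 = 0.2104838 mGal/m
Combined elevation correction = 0.2104838 × 3085.9 = 649.5 mGal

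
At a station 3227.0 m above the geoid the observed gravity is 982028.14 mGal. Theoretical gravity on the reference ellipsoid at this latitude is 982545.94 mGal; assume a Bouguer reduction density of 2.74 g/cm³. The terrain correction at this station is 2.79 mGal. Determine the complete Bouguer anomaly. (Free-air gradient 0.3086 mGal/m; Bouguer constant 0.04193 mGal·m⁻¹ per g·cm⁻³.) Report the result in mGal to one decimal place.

Free-air correction = 0.3086 × 3227.0 = 995.85 mGal
Free-air anomaly = 982028.14 − 982545.94 + (995.85) = 478.05 mGal
Bouguer slab correction = 0.04193 × 2.74 × 3227.0 = 370.74 mGal
Simple Bouguer anomaly = 478.05 − (370.74) = 107.31 mGal
Complete Bouguer anomaly = 107.31 + 2.79 = 110.10 mGal

110.1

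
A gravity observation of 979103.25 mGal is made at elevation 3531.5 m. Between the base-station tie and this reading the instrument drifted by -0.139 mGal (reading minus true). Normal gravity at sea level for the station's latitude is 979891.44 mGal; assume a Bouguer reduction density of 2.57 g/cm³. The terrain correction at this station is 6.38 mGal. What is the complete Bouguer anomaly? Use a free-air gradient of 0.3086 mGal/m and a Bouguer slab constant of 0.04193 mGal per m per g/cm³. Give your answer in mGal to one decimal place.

Drift-corrected reading = 979103.25 − (-0.139) = 979103.389 mGal
Free-air correction = 0.3086 × 3531.5 = 1089.82 mGal
Free-air anomaly = 979103.389 − 979891.44 + (1089.82) = 301.769 mGal
Bouguer slab correction = 0.04193 × 2.57 × 3531.5 = 380.55 mGal
Simple Bouguer anomaly = 301.769 − (380.55) = -78.781 mGal
Complete Bouguer anomaly = -78.781 + 6.38 = -72.401 mGal

-72.4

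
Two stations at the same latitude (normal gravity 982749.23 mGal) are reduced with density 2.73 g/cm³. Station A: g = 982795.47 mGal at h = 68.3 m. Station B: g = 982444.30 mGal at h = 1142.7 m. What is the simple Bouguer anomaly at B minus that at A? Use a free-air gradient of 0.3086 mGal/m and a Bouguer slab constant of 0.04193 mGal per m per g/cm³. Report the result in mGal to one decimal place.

Δg_SB(A) = 982795.47 − 982749.23 + 0.3086×68.3 − 0.04193×2.73×68.3 = 59.50 mGal
Δg_SB(B) = 982444.30 − 982749.23 + 0.3086×1142.7 − 0.04193×2.73×1142.7 = -83.10 mGal
Difference = -83.10 − (59.50) = -142.60 mGal

-142.6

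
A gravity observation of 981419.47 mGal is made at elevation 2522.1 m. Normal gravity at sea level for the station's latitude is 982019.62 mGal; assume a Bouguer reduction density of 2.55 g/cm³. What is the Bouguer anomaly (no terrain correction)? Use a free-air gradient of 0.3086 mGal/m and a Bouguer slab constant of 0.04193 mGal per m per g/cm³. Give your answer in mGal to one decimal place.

Free-air correction = 0.3086 × 2522.1 = 778.32 mGal
Free-air anomaly = 981419.47 − 982019.62 + (778.32) = 178.17 mGal
Bouguer slab correction = 0.04193 × 2.55 × 2522.1 = 269.67 mGal
Simple Bouguer anomaly = 178.17 − (269.67) = -91.50 mGal

-91.5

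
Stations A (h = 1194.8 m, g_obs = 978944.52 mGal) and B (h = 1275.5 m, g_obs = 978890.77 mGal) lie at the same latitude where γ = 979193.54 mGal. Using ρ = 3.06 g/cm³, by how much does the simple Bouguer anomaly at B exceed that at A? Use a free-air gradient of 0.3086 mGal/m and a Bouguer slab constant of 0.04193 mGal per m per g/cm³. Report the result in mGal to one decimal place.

Δg_SB(A) = 978944.52 − 979193.54 + 0.3086×1194.8 − 0.04193×3.06×1194.8 = -33.60 mGal
Δg_SB(B) = 978890.77 − 979193.54 + 0.3086×1275.5 − 0.04193×3.06×1275.5 = -72.80 mGal
Difference = -72.80 − (-33.60) = -39.20 mGal

-39.2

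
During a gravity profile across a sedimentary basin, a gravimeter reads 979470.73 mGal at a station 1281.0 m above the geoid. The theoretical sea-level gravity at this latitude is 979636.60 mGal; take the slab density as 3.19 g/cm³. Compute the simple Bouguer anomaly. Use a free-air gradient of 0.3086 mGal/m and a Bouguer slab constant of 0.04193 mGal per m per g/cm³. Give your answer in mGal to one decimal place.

58.1

Free-air correction = 0.3086 × 1281.0 = 395.32 mGal
Free-air anomaly = 979470.73 − 979636.60 + (395.32) = 229.45 mGal
Bouguer slab correction = 0.04193 × 3.19 × 1281.0 = 171.34 mGal
Simple Bouguer anomaly = 229.45 − (171.34) = 58.11 mGal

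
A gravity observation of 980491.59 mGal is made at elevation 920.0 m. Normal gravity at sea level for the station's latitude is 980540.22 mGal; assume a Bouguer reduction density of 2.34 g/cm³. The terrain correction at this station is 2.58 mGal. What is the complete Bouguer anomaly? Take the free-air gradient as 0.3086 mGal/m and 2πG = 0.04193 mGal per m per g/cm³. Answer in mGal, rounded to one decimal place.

147.6

Free-air correction = 0.3086 × 920.0 = 283.91 mGal
Free-air anomaly = 980491.59 − 980540.22 + (283.91) = 235.28 mGal
Bouguer slab correction = 0.04193 × 2.34 × 920.0 = 90.27 mGal
Simple Bouguer anomaly = 235.28 − (90.27) = 145.01 mGal
Complete Bouguer anomaly = 145.01 + 2.58 = 147.59 mGal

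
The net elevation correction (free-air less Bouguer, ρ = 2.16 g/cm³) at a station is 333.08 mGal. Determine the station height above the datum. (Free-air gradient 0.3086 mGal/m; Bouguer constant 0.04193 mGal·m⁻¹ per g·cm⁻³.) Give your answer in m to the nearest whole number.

1528

Combined gradient = 0.3086 − 0.04193 × 2.16 = 0.2180312 mGal/m
h = 333.08 / 0.2180312 = 1527.67 m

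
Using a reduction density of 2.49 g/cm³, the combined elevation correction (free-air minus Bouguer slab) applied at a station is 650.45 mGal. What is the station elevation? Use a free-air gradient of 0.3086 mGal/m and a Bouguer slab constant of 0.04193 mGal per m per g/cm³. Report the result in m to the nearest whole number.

3185

Combined gradient = 0.3086 − 0.04193 × 2.49 = 0.2041943 mGal/m
h = 650.45 / 0.2041943 = 3185.45 m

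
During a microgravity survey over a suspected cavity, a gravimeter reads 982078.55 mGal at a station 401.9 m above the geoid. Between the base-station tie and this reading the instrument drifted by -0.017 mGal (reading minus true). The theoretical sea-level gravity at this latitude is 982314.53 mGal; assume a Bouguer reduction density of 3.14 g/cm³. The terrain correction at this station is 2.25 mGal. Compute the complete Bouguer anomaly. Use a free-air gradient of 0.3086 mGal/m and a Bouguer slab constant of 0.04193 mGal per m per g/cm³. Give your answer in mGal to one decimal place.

Drift-corrected reading = 982078.55 − (-0.017) = 982078.567 mGal
Free-air correction = 0.3086 × 401.9 = 124.03 mGal
Free-air anomaly = 982078.567 − 982314.53 + (124.03) = -111.933 mGal
Bouguer slab correction = 0.04193 × 3.14 × 401.9 = 52.91 mGal
Simple Bouguer anomaly = -111.933 − (52.91) = -164.843 mGal
Complete Bouguer anomaly = -164.843 + 2.25 = -162.593 mGal

-162.6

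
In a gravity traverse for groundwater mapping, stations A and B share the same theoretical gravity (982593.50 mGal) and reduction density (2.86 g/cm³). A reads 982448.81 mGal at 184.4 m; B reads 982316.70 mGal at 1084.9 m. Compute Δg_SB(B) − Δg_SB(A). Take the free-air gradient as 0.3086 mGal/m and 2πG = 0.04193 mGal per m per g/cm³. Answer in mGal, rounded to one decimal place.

Δg_SB(A) = 982448.81 − 982593.50 + 0.3086×184.4 − 0.04193×2.86×184.4 = -109.90 mGal
Δg_SB(B) = 982316.70 − 982593.50 + 0.3086×1084.9 − 0.04193×2.86×1084.9 = -72.10 mGal
Difference = -72.10 − (-109.90) = 37.80 mGal

37.8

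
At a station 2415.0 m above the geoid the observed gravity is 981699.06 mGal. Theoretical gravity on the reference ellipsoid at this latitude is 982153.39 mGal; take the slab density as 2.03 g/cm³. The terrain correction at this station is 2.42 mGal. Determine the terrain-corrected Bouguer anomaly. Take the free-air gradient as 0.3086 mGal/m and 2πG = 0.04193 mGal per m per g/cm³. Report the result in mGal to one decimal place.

87.8

Free-air correction = 0.3086 × 2415.0 = 745.27 mGal
Free-air anomaly = 981699.06 − 982153.39 + (745.27) = 290.94 mGal
Bouguer slab correction = 0.04193 × 2.03 × 2415.0 = 205.56 mGal
Simple Bouguer anomaly = 290.94 − (205.56) = 85.38 mGal
Complete Bouguer anomaly = 85.38 + 2.42 = 87.80 mGal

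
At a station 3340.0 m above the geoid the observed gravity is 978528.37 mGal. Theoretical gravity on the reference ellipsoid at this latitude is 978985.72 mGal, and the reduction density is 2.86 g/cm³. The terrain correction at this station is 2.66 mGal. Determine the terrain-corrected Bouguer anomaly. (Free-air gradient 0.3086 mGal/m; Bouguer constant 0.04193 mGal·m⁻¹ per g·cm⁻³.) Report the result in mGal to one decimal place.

175.5

Free-air correction = 0.3086 × 3340.0 = 1030.72 mGal
Free-air anomaly = 978528.37 − 978985.72 + (1030.72) = 573.37 mGal
Bouguer slab correction = 0.04193 × 2.86 × 3340.0 = 400.53 mGal
Simple Bouguer anomaly = 573.37 − (400.53) = 172.84 mGal
Complete Bouguer anomaly = 172.84 + 2.66 = 175.50 mGal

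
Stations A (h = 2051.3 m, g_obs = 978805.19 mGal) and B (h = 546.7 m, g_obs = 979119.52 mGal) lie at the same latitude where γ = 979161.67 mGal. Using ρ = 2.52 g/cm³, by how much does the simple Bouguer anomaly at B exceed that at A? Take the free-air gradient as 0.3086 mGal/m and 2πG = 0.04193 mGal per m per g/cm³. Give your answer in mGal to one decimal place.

9.0

Δg_SB(A) = 978805.19 − 979161.67 + 0.3086×2051.3 − 0.04193×2.52×2051.3 = 59.80 mGal
Δg_SB(B) = 979119.52 − 979161.67 + 0.3086×546.7 − 0.04193×2.52×546.7 = 68.80 mGal
Difference = 68.80 − (59.80) = 9.00 mGal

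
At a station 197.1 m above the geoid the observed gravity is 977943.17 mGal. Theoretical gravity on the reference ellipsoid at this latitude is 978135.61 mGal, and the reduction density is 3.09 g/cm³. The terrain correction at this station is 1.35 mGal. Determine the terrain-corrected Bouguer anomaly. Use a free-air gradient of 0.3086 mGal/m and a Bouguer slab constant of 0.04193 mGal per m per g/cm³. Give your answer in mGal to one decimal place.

Free-air correction = 0.3086 × 197.1 = 60.83 mGal
Free-air anomaly = 977943.17 − 978135.61 + (60.83) = -131.61 mGal
Bouguer slab correction = 0.04193 × 3.09 × 197.1 = 25.54 mGal
Simple Bouguer anomaly = -131.61 − (25.54) = -157.15 mGal
Complete Bouguer anomaly = -157.15 + 1.35 = -155.80 mGal

-155.8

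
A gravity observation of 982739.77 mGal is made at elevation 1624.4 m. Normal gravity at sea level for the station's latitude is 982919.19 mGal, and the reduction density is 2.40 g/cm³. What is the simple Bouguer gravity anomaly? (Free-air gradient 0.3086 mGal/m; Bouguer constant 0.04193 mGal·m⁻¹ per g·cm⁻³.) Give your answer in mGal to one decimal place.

Free-air correction = 0.3086 × 1624.4 = 501.29 mGal
Free-air anomaly = 982739.77 − 982919.19 + (501.29) = 321.87 mGal
Bouguer slab correction = 0.04193 × 2.40 × 1624.4 = 163.47 mGal
Simple Bouguer anomaly = 321.87 − (163.47) = 158.40 mGal

158.4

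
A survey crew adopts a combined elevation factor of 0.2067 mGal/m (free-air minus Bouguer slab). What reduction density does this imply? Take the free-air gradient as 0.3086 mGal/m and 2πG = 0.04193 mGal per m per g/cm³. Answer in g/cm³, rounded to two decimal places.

0.2067 = 0.3086 − 0.04193 × ρ
ρ = (0.3086 − 0.2067) / 0.04193 = 2.43 g/cm³

2.43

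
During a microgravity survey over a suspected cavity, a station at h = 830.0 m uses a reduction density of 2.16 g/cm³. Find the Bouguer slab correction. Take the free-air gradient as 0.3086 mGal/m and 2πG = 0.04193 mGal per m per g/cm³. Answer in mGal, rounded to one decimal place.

75.2

Bouguer slab correction = 0.04193 × 2.16 × 830.0 = 75.2 mGal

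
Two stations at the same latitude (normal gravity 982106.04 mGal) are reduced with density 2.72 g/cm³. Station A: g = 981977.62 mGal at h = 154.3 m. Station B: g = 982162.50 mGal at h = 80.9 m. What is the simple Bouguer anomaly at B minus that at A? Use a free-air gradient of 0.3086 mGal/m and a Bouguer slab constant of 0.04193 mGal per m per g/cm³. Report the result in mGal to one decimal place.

Δg_SB(A) = 981977.62 − 982106.04 + 0.3086×154.3 − 0.04193×2.72×154.3 = -98.40 mGal
Δg_SB(B) = 982162.50 − 982106.04 + 0.3086×80.9 − 0.04193×2.72×80.9 = 72.20 mGal
Difference = 72.20 − (-98.40) = 170.60 mGal

170.6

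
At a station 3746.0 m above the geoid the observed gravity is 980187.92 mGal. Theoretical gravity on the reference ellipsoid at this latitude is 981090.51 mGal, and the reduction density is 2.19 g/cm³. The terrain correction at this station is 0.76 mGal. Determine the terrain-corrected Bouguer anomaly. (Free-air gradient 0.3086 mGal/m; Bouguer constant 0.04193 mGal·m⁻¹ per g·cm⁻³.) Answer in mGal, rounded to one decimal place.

Free-air correction = 0.3086 × 3746.0 = 1156.02 mGal
Free-air anomaly = 980187.92 − 981090.51 + (1156.02) = 253.43 mGal
Bouguer slab correction = 0.04193 × 2.19 × 3746.0 = 343.98 mGal
Simple Bouguer anomaly = 253.43 − (343.98) = -90.55 mGal
Complete Bouguer anomaly = -90.55 + 0.76 = -89.79 mGal

-89.8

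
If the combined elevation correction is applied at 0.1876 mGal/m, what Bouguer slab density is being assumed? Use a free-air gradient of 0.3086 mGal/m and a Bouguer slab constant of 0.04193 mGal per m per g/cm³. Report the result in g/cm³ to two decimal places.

0.1876 = 0.3086 − 0.04193 × ρ
ρ = (0.3086 − 0.1876) / 0.04193 = 2.89 g/cm³

2.89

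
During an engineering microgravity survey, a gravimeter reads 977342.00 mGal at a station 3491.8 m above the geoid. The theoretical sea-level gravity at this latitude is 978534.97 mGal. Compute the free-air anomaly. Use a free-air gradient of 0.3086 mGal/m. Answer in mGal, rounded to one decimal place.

Free-air correction = 0.3086 × 3491.8 = 1077.57 mGal
Free-air anomaly = 977342.00 − 978534.97 + (1077.57) = -115.40 mGal

-115.4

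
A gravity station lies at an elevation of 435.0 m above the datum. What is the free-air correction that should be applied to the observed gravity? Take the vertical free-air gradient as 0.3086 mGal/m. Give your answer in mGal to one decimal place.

Free-air correction = 0.3086 × 435.0 = 134.2 mGal

134.2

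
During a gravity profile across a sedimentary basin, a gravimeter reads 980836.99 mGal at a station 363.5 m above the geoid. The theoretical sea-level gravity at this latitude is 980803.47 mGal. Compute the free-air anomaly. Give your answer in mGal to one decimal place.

145.7

Free-air correction = 0.3086 × 363.5 = 112.18 mGal
Free-air anomaly = 980836.99 − 980803.47 + (112.18) = 145.70 mGal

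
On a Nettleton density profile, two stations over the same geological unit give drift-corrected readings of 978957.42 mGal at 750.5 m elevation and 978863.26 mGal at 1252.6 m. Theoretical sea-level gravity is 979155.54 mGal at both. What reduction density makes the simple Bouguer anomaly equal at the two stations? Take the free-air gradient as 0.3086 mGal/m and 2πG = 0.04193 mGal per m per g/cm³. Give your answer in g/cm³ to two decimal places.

Δg_obs = 978863.26 − 978957.42 = -94.16 mGal over Δh = 1252.6 − 750.5 = 502.1 m
Equal Bouguer anomalies ⇒ Δg_obs + (0.3086 − 0.04193ρ)·Δh = 0
0.3086 − 0.04193ρ = −Δg_obs/Δh = 0.18753
ρ = (0.3086 − 0.18753) / 0.04193 = 2.89 g/cm³

2.89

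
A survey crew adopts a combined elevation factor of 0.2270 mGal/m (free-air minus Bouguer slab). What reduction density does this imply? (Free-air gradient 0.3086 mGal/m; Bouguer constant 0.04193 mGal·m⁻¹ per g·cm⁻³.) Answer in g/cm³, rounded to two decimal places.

1.95

0.2270 = 0.3086 − 0.04193 × ρ
ρ = (0.3086 − 0.2270) / 0.04193 = 1.95 g/cm³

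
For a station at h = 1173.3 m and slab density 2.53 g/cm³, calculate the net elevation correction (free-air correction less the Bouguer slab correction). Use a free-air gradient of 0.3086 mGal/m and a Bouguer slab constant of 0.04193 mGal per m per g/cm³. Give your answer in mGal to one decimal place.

237.6

Combined gradient = 0.3086 − 0.04193 × 2.53 = 0.2025171 mGal/m
Combined elevation correction = 0.2025171 × 1173.3 = 237.6 mGal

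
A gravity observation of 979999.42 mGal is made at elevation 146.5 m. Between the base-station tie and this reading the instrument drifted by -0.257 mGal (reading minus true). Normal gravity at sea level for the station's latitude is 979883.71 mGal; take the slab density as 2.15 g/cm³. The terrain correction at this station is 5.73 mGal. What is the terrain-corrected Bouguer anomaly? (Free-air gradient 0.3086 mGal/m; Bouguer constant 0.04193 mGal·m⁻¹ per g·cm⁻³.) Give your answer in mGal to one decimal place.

Drift-corrected reading = 979999.42 − (-0.257) = 979999.677 mGal
Free-air correction = 0.3086 × 146.5 = 45.21 mGal
Free-air anomaly = 979999.677 − 979883.71 + (45.21) = 161.177 mGal
Bouguer slab correction = 0.04193 × 2.15 × 146.5 = 13.21 mGal
Simple Bouguer anomaly = 161.177 − (13.21) = 147.967 mGal
Complete Bouguer anomaly = 147.967 + 5.73 = 153.697 mGal

153.7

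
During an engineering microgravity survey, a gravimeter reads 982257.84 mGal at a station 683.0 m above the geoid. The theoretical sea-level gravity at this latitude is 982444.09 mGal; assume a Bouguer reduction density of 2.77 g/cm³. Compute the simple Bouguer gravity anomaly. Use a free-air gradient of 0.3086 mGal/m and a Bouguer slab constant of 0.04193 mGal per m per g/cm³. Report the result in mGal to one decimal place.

Free-air correction = 0.3086 × 683.0 = 210.77 mGal
Free-air anomaly = 982257.84 − 982444.09 + (210.77) = 24.52 mGal
Bouguer slab correction = 0.04193 × 2.77 × 683.0 = 79.33 mGal
Simple Bouguer anomaly = 24.52 − (79.33) = -54.81 mGal

-54.8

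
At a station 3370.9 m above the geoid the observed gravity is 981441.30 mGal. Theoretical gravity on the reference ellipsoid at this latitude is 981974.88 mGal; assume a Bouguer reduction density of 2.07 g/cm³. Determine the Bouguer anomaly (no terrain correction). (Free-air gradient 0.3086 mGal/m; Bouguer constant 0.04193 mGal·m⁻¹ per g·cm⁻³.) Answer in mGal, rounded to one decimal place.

Free-air correction = 0.3086 × 3370.9 = 1040.26 mGal
Free-air anomaly = 981441.30 − 981974.88 + (1040.26) = 506.68 mGal
Bouguer slab correction = 0.04193 × 2.07 × 3370.9 = 292.58 mGal
Simple Bouguer anomaly = 506.68 − (292.58) = 214.10 mGal

214.1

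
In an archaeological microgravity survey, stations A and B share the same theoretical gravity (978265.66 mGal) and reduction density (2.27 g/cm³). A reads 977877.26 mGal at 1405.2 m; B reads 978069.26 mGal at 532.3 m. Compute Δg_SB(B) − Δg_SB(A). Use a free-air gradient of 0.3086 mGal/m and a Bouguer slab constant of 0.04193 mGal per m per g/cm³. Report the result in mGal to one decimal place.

Δg_SB(A) = 977877.26 − 978265.66 + 0.3086×1405.2 − 0.04193×2.27×1405.2 = -88.50 mGal
Δg_SB(B) = 978069.26 − 978265.66 + 0.3086×532.3 − 0.04193×2.27×532.3 = -82.80 mGal
Difference = -82.80 − (-88.50) = 5.70 mGal

5.7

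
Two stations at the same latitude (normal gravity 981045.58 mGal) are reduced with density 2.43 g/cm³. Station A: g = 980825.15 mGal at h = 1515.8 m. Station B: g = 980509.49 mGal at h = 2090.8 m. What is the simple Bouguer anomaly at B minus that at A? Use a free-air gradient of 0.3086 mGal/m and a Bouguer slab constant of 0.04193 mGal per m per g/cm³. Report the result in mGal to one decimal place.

-196.8

Δg_SB(A) = 980825.15 − 981045.58 + 0.3086×1515.8 − 0.04193×2.43×1515.8 = 92.90 mGal
Δg_SB(B) = 980509.49 − 981045.58 + 0.3086×2090.8 − 0.04193×2.43×2090.8 = -103.90 mGal
Difference = -103.90 − (92.90) = -196.80 mGal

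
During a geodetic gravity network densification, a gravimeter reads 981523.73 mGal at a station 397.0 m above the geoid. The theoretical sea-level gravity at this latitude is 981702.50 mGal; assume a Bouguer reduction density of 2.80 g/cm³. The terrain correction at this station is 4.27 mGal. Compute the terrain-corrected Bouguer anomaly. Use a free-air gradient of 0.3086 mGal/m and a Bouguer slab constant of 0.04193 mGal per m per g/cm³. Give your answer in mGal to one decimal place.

-98.6

Free-air correction = 0.3086 × 397.0 = 122.51 mGal
Free-air anomaly = 981523.73 − 981702.50 + (122.51) = -56.26 mGal
Bouguer slab correction = 0.04193 × 2.80 × 397.0 = 46.61 mGal
Simple Bouguer anomaly = -56.26 − (46.61) = -102.87 mGal
Complete Bouguer anomaly = -102.87 + 4.27 = -98.60 mGal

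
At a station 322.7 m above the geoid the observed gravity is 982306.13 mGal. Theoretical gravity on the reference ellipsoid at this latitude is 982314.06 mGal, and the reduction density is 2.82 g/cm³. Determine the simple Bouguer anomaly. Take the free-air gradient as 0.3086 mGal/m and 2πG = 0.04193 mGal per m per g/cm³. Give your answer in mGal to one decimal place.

53.5

Free-air correction = 0.3086 × 322.7 = 99.59 mGal
Free-air anomaly = 982306.13 − 982314.06 + (99.59) = 91.66 mGal
Bouguer slab correction = 0.04193 × 2.82 × 322.7 = 38.16 mGal
Simple Bouguer anomaly = 91.66 − (38.16) = 53.50 mGal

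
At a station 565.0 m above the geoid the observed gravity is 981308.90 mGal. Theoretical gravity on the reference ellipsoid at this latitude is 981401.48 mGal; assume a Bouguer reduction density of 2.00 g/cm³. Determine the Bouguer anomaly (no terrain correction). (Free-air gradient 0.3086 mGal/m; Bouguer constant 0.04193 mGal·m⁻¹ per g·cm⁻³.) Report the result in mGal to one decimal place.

Free-air correction = 0.3086 × 565.0 = 174.36 mGal
Free-air anomaly = 981308.90 − 981401.48 + (174.36) = 81.78 mGal
Bouguer slab correction = 0.04193 × 2.00 × 565.0 = 47.38 mGal
Simple Bouguer anomaly = 81.78 − (47.38) = 34.40 mGal

34.4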